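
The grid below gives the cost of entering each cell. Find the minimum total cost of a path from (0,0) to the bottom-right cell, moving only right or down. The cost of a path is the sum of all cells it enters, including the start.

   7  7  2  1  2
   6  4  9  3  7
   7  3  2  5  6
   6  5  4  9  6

Cheapest: r0c0→r0c1→r0c2→r0c3→r1c3→r2c3→r2c4→r3c4
  7 + 7 + 2 + 1 + 3 + 5 + 6 + 6 = 37
(Top row then right column would cost 38.)

37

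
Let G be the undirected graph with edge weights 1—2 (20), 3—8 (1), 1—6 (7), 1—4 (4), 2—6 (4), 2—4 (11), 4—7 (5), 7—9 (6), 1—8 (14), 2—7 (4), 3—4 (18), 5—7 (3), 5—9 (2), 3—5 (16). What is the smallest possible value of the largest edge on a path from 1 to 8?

A few of the 1→8 routes:
1-4-7-9-5-3-8: max(4, 5, 6, 2, 16, 1) = 16
1-6-2-7-9-5-3-8: max(7, 4, 4, 6, 2, 16, 1) = 16
1-8: max(14) = 14
1-6-2-4-7-5-3-8: max(7, 4, 11, 5, 3, 16, 1) = 16
1-6-2-4-7-9-5-3-8: max(7, 4, 11, 5, 6, 2, 16, 1) = 16
1-6-2-7-5-3-8: max(7, 4, 4, 3, 16, 1) = 16
Smallest bottleneck: 14.

14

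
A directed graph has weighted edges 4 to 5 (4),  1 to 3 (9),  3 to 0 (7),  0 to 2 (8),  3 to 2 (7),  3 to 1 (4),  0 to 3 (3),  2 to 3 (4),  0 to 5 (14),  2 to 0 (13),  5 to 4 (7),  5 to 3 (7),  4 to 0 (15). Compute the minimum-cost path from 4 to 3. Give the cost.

Routes from 4 to 3:
4→5→3: 4 + 7 = 11
4→0→5→3: 15 + 14 + 7 = 36
4→0→3: 15 + 3 = 18
4→0→2→3: 15 + 8 + 4 = 27
Shortest: 11.

11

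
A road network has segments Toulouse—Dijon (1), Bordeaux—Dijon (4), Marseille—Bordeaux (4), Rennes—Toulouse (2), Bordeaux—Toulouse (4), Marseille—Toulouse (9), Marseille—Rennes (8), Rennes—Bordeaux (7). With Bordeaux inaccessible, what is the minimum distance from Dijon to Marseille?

Paths from Dijon to Marseille avoiding Bordeaux:
Dijon-Toulouse-Rennes-Marseille: 1 + 2 + 8 = 11
Dijon-Toulouse-Marseille: 1 + 9 = 10
The minimum is 10 km.

10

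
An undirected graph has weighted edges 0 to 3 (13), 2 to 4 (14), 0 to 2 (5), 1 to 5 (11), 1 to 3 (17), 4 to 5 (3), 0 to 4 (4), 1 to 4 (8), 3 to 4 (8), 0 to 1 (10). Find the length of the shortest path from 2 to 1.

15

A few of the 2→1 routes:
2 - 0 - 4 - 1: 5 + 4 + 8 = 17
2 - 0 - 1: 5 + 10 = 15
2 - 4 - 5 - 1: 14 + 3 + 11 = 28
2 - 4 - 1: 14 + 8 = 22
2 - 0 - 4 - 5 - 1: 5 + 4 + 3 + 11 = 23
2 - 4 - 0 - 1: 14 + 4 + 10 = 28
Best route has total 15.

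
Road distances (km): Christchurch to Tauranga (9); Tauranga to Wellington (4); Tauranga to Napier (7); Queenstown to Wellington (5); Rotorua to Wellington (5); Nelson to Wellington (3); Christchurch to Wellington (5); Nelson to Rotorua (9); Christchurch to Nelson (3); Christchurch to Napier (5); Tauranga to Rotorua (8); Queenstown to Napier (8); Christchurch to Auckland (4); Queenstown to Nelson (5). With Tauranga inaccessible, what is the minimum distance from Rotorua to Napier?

Comparing a few candidate routes:
Rotorua - Wellington - Nelson - Queenstown - Napier: 5 + 3 + 5 + 8 = 21
Rotorua - Wellington - Christchurch - Napier: 5 + 5 + 5 = 15
Rotorua - Wellington - Nelson - Christchurch - Napier: 5 + 3 + 3 + 5 = 16
Rotorua - Nelson - Christchurch - Napier: 9 + 3 + 5 = 17
Rotorua - Wellington - Queenstown - Napier: 5 + 5 + 8 = 18
Shortest: 15 km.

15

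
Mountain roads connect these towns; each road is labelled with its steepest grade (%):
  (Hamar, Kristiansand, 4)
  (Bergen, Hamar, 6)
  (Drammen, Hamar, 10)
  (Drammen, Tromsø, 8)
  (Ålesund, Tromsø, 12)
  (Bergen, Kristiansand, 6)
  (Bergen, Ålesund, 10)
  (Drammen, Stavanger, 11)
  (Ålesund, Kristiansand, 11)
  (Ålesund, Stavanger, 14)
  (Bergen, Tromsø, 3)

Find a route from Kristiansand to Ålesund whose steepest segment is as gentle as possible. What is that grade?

Comparing a few candidate routes:
Kristiansand - Ålesund: max(11) = 11
Kristiansand - Hamar - Bergen - Ålesund: max(4, 6, 10) = 10
Kristiansand - Bergen - Ålesund: max(6, 10) = 10
Kristiansand - Hamar - Drammen - Tromsø - Bergen - Ålesund: max(4, 10, 8, 3, 10) = 10
Best route has worst link 10%.

10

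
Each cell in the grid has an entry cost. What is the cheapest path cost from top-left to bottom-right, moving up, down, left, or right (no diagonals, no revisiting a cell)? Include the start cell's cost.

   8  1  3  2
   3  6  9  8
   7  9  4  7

29

One optimal route is (0,0) -> (0,1) -> (0,2) -> (0,3) -> (1,3) -> (2,3).
Its cost is 8 + 1 + 3 + 2 + 8 + 7 = 29.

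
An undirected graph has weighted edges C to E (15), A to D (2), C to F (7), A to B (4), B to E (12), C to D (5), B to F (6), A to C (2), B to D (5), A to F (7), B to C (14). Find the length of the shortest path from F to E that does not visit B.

Paths from F to E avoiding B:
F→C→E: 7 + 15 = 22
F→A→C→E: 7 + 2 + 15 = 24
F→A→D→C→E: 7 + 2 + 5 + 15 = 29
Shortest: 22.

22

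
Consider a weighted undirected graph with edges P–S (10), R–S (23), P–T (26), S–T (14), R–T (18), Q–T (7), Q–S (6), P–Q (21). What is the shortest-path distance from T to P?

23

Comparing a few candidate routes:
T → S → P: 14 + 10 = 24
T → P: 26
T → Q → S → P: 7 + 6 + 10 = 23
The minimum is 23.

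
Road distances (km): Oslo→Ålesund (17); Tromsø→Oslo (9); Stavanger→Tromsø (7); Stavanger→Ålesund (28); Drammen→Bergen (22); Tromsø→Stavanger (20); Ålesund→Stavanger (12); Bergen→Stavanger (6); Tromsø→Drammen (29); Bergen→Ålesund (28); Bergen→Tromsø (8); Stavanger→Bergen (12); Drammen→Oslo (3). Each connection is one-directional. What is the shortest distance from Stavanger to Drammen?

36

Candidate routes:
Stavanger-Bergen-Tromsø-Drammen: 12 + 8 + 29 = 49
Stavanger-Tromsø-Drammen: 7 + 29 = 36
Best route has total 36 km.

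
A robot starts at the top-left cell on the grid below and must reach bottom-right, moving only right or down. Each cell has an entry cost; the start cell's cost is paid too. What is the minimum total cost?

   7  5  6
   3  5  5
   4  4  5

Best path: [0,0] → [1,0] → [2,0] → [2,1] → [2,2]
Cost: 7 + 3 + 4 + 4 + 5 = 23
(Top row then right column would cost 28.)

23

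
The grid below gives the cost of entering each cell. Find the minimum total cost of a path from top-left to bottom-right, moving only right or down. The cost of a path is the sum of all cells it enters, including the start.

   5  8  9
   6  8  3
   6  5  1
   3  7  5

Path r0c0 r1c0 r1c1 r1c2 r2c2 r3c2: 5 + 6 + 8 + 3 + 1 + 5 = 28.
For comparison, the top-then-right route costs 31.

28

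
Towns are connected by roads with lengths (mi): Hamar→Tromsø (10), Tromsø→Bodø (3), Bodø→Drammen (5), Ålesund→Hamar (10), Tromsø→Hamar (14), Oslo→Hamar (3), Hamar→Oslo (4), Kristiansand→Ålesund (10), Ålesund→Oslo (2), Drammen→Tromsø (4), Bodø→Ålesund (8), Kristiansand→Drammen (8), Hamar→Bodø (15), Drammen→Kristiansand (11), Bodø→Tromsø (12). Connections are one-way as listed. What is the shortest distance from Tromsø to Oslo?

13

A few of the Tromsø→Oslo routes:
Tromsø-Bodø-Drammen-Kristiansand-Ålesund-Hamar-Oslo: 3 + 5 + 11 + 10 + 10 + 4 = 43
Tromsø-Hamar-Oslo: 14 + 4 = 18
Tromsø-Hamar-Bodø-Ålesund-Oslo: 14 + 15 + 8 + 2 = 39
Tromsø-Bodø-Ålesund-Oslo: 3 + 8 + 2 = 13
Tromsø-Bodø-Drammen-Kristiansand-Ålesund-Oslo: 3 + 5 + 11 + 10 + 2 = 31
Tromsø-Bodø-Ålesund-Hamar-Oslo: 3 + 8 + 10 + 4 = 25
The minimum is 13 mi.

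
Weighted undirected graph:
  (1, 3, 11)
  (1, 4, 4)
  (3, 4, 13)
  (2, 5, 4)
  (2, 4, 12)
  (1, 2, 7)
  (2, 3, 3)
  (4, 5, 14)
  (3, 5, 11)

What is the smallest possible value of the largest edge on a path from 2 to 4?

7

A few of the 2→4 routes:
2 -> 3 -> 1 -> 4: max(3, 11, 4) = 11
2 -> 1 -> 4: max(7, 4) = 7
2 -> 3 -> 4: max(3, 13) = 13
2 -> 4: max(12) = 12
2 -> 1 -> 3 -> 4: max(7, 11, 13) = 13
2 -> 5 -> 3 -> 1 -> 4: max(4, 11, 11, 4) = 11
Best route has worst link 7.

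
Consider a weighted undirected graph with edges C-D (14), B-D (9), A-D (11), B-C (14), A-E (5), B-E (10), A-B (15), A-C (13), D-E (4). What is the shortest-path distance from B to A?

Checking several routes:
B → D → A: 9 + 11 = 20
B → E → A: 10 + 5 = 15
B → D → E → A: 9 + 4 + 5 = 18
B → A: 15
B → E → D → A: 10 + 4 + 11 = 25
The minimum is 15.

15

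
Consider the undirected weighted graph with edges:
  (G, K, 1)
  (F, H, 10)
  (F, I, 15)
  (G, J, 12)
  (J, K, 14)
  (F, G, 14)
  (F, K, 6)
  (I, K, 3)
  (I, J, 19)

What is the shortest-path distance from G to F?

7

Checking several routes:
G → K → F: 1 + 6 = 7
G → K → I → F: 1 + 3 + 15 = 19
G → J → K → F: 12 + 14 + 6 = 32
G → F: 14
The minimum is 7.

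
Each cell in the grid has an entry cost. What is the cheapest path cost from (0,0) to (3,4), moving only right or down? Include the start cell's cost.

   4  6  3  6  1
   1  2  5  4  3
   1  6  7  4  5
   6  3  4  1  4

24

Path (0,0) -> (1,0) -> (2,0) -> (2,1) -> (3,1) -> (3,2) -> (3,3) -> (3,4): 4 + 1 + 1 + 6 + 3 + 4 + 1 + 4 = 24.
For comparison, the top-then-right route costs 32.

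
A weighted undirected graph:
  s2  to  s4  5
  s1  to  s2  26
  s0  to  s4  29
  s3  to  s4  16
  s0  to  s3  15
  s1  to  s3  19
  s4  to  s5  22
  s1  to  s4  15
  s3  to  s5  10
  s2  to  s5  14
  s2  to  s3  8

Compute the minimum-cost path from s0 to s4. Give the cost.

Comparing a few candidate routes:
s0-s4: 29
s0-s3-s2-s4: 15 + 8 + 5 = 28
s0-s3-s5-s2-s4: 15 + 10 + 14 + 5 = 44
s0-s3-s5-s4: 15 + 10 + 22 = 47
s0-s3-s1-s4: 15 + 19 + 15 = 49
s0-s3-s4: 15 + 16 = 31
Best route has total 28.

28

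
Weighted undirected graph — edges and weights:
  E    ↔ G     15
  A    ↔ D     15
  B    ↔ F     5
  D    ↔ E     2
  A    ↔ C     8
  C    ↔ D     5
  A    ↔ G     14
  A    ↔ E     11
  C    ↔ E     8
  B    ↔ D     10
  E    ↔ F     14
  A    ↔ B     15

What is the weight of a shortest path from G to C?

Some routes from G to C:
G -> A -> E -> C: 14 + 11 + 8 = 33
G -> E -> D -> C: 15 + 2 + 5 = 22
G -> E -> C: 15 + 8 = 23
G -> E -> A -> C: 15 + 11 + 8 = 34
G -> A -> E -> D -> C: 14 + 11 + 2 + 5 = 32
G -> A -> C: 14 + 8 = 22
Best route has total 22.

22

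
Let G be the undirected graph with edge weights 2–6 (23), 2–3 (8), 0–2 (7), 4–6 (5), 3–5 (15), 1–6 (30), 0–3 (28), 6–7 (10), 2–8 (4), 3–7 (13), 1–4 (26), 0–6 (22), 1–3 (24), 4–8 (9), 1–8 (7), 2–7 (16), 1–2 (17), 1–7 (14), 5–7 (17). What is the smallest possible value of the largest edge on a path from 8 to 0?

Some routes from 8 to 0:
8 → 4 → 6 → 7 → 3 → 2 → 0: max(9, 5, 10, 13, 8, 7) = 13
8 → 1 → 7 → 2 → 0: max(7, 14, 16, 7) = 16
8 → 1 → 7 → 3 → 2 → 0: max(7, 14, 13, 8, 7) = 14
8 → 2 → 0: max(4, 7) = 7
Best route has worst link 7.

7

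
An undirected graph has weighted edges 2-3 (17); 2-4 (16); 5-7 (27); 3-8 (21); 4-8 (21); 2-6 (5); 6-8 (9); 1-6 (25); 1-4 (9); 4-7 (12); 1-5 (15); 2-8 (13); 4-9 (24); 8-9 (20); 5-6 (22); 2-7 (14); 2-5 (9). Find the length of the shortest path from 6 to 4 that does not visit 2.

30

Candidate routes:
6 - 1 - 5 - 7 - 4: 25 + 15 + 27 + 12 = 79
6 - 5 - 1 - 4: 22 + 15 + 9 = 46
6 - 8 - 4: 9 + 21 = 30
6 - 1 - 4: 25 + 9 = 34
6 - 8 - 9 - 4: 9 + 20 + 24 = 53
6 - 5 - 7 - 4: 22 + 27 + 12 = 61
Best route has total 30.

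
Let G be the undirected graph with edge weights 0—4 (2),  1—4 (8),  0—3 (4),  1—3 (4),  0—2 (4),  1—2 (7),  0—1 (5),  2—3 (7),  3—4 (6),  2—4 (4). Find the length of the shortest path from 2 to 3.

Comparing a few candidate routes:
2 → 1 → 3: 7 + 4 = 11
2 → 4 → 0 → 3: 4 + 2 + 4 = 10
2 → 3: 7
2 → 0 → 3: 4 + 4 = 8
2 → 4 → 3: 4 + 6 = 10
Best route has total 7.

7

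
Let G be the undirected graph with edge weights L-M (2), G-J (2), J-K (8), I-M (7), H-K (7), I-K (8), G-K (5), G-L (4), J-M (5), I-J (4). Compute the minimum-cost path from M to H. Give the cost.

18

Checking several routes:
M - L - G - K - H: 2 + 4 + 5 + 7 = 18
M - I - K - H: 7 + 8 + 7 = 22
M - J - K - H: 5 + 8 + 7 = 20
M - J - G - K - H: 5 + 2 + 5 + 7 = 19
M - L - G - J - K - H: 2 + 4 + 2 + 8 + 7 = 23
The minimum is 18.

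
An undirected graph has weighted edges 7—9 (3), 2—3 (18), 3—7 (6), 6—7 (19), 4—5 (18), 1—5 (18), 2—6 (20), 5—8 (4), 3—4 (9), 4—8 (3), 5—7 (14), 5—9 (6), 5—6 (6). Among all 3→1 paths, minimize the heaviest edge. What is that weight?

18

A few of the 3→1 routes:
3→4→5→1: max(9, 18, 18) = 18
3→7→9→5→1: max(6, 3, 6, 18) = 18
3→4→8→5→1: max(9, 3, 4, 18) = 18
The minimum achievable maximum is 18.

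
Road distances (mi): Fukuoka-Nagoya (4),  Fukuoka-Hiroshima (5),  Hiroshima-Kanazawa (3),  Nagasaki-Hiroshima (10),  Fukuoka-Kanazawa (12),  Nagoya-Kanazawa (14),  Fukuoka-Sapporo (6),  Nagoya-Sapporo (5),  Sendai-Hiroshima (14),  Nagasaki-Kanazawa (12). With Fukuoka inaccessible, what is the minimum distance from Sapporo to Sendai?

36

Routes from Sapporo to Sendai avoiding Fukuoka:
Sapporo - Nagoya - Kanazawa - Hiroshima - Sendai: 5 + 14 + 3 + 14 = 36
Sapporo - Nagoya - Kanazawa - Nagasaki - Hiroshima - Sendai: 5 + 14 + 12 + 10 + 14 = 55
Best route has total 36 mi.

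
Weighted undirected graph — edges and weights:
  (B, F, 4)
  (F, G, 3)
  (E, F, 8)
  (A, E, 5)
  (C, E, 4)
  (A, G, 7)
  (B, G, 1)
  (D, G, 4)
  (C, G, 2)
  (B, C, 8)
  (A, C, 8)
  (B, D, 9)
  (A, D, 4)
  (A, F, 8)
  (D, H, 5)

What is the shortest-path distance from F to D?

Checking several routes:
F → A → D: 8 + 4 = 12
F → G → B → D: 3 + 1 + 9 = 13
F → B → G → D: 4 + 1 + 4 = 9
F → G → D: 3 + 4 = 7
F → B → D: 4 + 9 = 13
F → G → A → D: 3 + 7 + 4 = 14
Shortest: 7.

7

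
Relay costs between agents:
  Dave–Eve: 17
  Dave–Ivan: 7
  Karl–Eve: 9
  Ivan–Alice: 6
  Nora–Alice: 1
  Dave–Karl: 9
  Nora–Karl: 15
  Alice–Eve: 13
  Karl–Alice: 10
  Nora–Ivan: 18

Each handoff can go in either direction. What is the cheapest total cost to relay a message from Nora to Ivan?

Some routes from Nora to Ivan:
Nora → Karl → Dave → Ivan: 15 + 9 + 7 = 31
Nora → Alice → Eve → Dave → Ivan: 1 + 13 + 17 + 7 = 38
Nora → Alice → Karl → Dave → Ivan: 1 + 10 + 9 + 7 = 27
Nora → Ivan: 18
Nora → Karl → Alice → Ivan: 15 + 10 + 6 = 31
Nora → Alice → Ivan: 1 + 6 = 7
Best route has total 7.

7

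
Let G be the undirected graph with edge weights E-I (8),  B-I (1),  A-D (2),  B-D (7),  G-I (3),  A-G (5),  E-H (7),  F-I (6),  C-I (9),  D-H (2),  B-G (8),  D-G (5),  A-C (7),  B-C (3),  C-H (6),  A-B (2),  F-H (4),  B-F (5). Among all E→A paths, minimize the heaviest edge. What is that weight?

7

Comparing a few candidate routes:
E-H-C-B-D-A: max(7, 6, 3, 7, 2) = 7
E-H-C-B-I-G-D-A: max(7, 6, 3, 1, 3, 5, 2) = 7
E-H-C-B-I-G-A: max(7, 6, 3, 1, 3, 5) = 7
E-H-C-B-D-G-A: max(7, 6, 3, 7, 5, 5) = 7
E-H-C-B-A: max(7, 6, 3, 2) = 7
The minimum achievable maximum is 7.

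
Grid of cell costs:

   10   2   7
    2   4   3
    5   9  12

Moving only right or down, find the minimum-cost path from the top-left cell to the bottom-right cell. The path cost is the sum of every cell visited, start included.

Cheapest: [0,0] [0,1] [1,1] [1,2] [2,2]
  10 + 2 + 4 + 3 + 12 = 31

31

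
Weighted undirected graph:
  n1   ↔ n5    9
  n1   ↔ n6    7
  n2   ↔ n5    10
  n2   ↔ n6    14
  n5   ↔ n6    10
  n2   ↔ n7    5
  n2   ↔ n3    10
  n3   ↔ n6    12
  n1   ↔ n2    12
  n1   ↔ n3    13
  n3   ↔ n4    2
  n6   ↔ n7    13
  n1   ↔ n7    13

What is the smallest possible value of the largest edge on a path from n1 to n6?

Checking several routes:
n1 → n2 → n5 → n6: max(12, 10, 10) = 12
n1 → n6: max(7) = 7
n1 → n2 → n3 → n6: max(12, 10, 12) = 12
n1 → n5 → n6: max(9, 10) = 10
Best route has worst link 7.

7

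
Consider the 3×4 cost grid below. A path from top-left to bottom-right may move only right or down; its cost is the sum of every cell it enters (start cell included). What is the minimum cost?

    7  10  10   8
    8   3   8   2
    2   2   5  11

Best path: [0,0]→[1,0]→[2,0]→[2,1]→[2,2]→[2,3]
Cost: 7 + 8 + 2 + 2 + 5 + 11 = 35
(Top row then right column would cost 48.)

35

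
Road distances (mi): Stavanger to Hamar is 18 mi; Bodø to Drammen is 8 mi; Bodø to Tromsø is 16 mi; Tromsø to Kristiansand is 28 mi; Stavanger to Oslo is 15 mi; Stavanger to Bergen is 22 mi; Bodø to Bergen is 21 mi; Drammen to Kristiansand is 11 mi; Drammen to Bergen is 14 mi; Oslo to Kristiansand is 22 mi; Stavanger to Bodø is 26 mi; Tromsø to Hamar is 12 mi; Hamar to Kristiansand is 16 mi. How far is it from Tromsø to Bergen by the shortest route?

Comparing a few candidate routes:
Tromsø-Bodø-Drammen-Bergen: 16 + 8 + 14 = 38
Tromsø-Hamar-Stavanger-Bergen: 12 + 18 + 22 = 52
Tromsø-Hamar-Kristiansand-Drammen-Bergen: 12 + 16 + 11 + 14 = 53
Tromsø-Bodø-Bergen: 16 + 21 = 37
Tromsø-Kristiansand-Drammen-Bergen: 28 + 11 + 14 = 53
The minimum is 37 mi.

37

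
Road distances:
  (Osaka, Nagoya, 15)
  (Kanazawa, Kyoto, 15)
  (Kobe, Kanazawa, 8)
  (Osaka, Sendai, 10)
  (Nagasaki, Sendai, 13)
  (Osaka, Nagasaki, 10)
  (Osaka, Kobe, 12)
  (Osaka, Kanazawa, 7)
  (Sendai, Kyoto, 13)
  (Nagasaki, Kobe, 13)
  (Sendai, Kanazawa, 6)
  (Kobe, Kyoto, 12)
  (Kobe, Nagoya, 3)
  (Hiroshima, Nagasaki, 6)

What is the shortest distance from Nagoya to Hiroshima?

Checking several routes:
Nagoya→Osaka→Nagasaki→Hiroshima: 15 + 10 + 6 = 31
Nagoya→Kobe→Kanazawa→Sendai→Nagasaki→Hiroshima: 3 + 8 + 6 + 13 + 6 = 36
Nagoya→Kobe→Nagasaki→Hiroshima: 3 + 13 + 6 = 22
Nagoya→Kobe→Osaka→Nagasaki→Hiroshima: 3 + 12 + 10 + 6 = 31
Nagoya→Kobe→Kanazawa→Osaka→Nagasaki→Hiroshima: 3 + 8 + 7 + 10 + 6 = 34
Shortest: 22.

22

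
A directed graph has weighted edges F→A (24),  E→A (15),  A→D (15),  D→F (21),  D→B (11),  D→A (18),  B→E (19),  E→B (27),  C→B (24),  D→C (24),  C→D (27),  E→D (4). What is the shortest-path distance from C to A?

Some routes from C to A:
C→D→A: 27 + 18 = 45
C→B→E→D→A: 24 + 19 + 4 + 18 = 65
C→B→E→A: 24 + 19 + 15 = 58
The minimum is 45.

45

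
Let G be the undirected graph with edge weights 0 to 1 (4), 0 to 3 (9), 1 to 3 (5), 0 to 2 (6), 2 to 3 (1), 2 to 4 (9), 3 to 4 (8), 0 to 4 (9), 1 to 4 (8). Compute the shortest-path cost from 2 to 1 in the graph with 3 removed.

10

Paths from 2 to 1 avoiding 3:
2-4-1: 9 + 8 = 17
2-0-1: 6 + 4 = 10
2-4-0-1: 9 + 9 + 4 = 22
2-0-4-1: 6 + 9 + 8 = 23
Best route has total 10.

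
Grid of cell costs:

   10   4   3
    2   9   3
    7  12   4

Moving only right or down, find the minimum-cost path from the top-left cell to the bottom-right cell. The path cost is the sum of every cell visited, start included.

24

Cheapest: r0c0 → r0c1 → r0c2 → r1c2 → r2c2
  10 + 4 + 3 + 3 + 4 = 24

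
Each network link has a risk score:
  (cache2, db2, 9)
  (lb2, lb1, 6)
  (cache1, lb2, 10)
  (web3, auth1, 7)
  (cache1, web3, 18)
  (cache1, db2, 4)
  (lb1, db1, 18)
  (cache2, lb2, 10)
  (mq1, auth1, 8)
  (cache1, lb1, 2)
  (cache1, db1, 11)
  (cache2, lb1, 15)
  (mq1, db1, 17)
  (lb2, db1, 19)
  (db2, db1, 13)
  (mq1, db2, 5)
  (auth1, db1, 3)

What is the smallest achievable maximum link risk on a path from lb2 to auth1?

8

Comparing a few candidate routes:
lb2 - cache2 - db2 - mq1 - auth1: max(10, 9, 5, 8) = 10
lb2 - cache1 - db2 - mq1 - auth1: max(10, 4, 5, 8) = 10
lb2 - lb1 - cache1 - db2 - mq1 - auth1: max(6, 2, 4, 5, 8) = 8
lb2 - cache2 - db2 - cache1 - db1 - auth1: max(10, 9, 4, 11, 3) = 11
The minimum achievable maximum is 8.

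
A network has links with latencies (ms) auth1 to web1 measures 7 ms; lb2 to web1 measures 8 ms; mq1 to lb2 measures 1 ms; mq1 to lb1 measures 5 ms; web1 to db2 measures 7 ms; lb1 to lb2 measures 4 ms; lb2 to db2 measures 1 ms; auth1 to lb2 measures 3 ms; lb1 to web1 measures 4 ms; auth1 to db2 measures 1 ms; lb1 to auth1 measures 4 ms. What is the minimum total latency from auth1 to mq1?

3

Checking several routes:
auth1 -> lb2 -> mq1: 3 + 1 = 4
auth1 -> lb1 -> lb2 -> mq1: 4 + 4 + 1 = 9
auth1 -> db2 -> lb2 -> mq1: 1 + 1 + 1 = 3
auth1 -> lb1 -> mq1: 4 + 5 = 9
The minimum is 3 ms.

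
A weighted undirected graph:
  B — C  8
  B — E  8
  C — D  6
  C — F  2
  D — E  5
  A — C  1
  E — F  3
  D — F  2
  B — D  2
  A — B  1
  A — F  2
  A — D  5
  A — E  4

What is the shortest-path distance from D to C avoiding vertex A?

4

A few of the D→C routes:
D -> E -> F -> C: 5 + 3 + 2 = 10
D -> F -> C: 2 + 2 = 4
D -> C: 6
D -> B -> C: 2 + 8 = 10
D -> B -> E -> F -> C: 2 + 8 + 3 + 2 = 15
The minimum is 4.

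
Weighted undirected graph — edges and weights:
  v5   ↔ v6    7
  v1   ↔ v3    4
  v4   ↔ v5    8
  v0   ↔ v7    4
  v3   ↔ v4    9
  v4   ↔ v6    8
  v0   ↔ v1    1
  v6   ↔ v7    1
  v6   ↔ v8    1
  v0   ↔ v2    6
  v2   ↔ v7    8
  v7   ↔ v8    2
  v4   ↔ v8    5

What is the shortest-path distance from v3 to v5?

17

Some routes from v3 to v5:
v3-v1-v0-v7-v6-v5: 4 + 1 + 4 + 1 + 7 = 17
v3-v4-v5: 9 + 8 = 17
v3-v1-v0-v7-v8-v6-v5: 4 + 1 + 4 + 2 + 1 + 7 = 19
Shortest: 17.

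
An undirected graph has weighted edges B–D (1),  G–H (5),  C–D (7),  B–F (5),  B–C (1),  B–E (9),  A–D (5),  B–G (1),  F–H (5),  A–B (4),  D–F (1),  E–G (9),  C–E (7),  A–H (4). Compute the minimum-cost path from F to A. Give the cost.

Comparing a few candidate routes:
F - H - A: 5 + 4 = 9
F - B - A: 5 + 4 = 9
F - D - B - A: 1 + 1 + 4 = 6
F - D - A: 1 + 5 = 6
Best route has total 6.

6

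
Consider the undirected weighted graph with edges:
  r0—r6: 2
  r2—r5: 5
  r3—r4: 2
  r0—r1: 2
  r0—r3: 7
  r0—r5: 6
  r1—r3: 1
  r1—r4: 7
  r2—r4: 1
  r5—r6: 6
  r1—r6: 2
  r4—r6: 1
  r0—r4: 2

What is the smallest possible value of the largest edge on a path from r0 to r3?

2

Comparing a few candidate routes:
r0 → r4 → r3: max(2, 2) = 2
r0 → r6 → r1 → r3: max(2, 2, 1) = 2
r0 → r1 → r6 → r4 → r3: max(2, 2, 1, 2) = 2
r0 → r4 → r6 → r1 → r3: max(2, 1, 2, 1) = 2
r0 → r6 → r4 → r3: max(2, 1, 2) = 2
r0 → r1 → r3: max(2, 1) = 2
Smallest bottleneck: 2.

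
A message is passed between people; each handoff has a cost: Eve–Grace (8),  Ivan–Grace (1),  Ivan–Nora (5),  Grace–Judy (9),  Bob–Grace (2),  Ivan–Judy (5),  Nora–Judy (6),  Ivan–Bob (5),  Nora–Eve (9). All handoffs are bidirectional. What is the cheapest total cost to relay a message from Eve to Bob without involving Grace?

19

Routes from Eve to Bob avoiding Grace:
Eve -> Nora -> Ivan -> Bob: 9 + 5 + 5 = 19
Eve -> Nora -> Judy -> Ivan -> Bob: 9 + 6 + 5 + 5 = 25
Best route has total 19.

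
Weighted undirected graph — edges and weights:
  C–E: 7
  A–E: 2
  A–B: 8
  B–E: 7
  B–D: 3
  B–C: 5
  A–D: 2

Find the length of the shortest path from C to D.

Some routes from C to D:
C-B-E-A-D: 5 + 7 + 2 + 2 = 16
C-B-A-D: 5 + 8 + 2 = 15
C-B-D: 5 + 3 = 8
C-E-A-D: 7 + 2 + 2 = 11
C-E-A-B-D: 7 + 2 + 8 + 3 = 20
C-E-B-D: 7 + 7 + 3 = 17
Shortest: 8.

8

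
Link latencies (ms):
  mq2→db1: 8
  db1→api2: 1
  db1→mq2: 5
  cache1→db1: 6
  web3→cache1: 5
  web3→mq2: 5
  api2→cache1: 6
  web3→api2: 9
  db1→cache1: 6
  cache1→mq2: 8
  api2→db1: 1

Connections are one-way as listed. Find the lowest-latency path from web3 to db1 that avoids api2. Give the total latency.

Candidate routes:
web3→cache1→mq2→db1: 5 + 8 + 8 = 21
web3→cache1→db1: 5 + 6 = 11
web3→mq2→db1: 5 + 8 = 13
The minimum is 11 ms.

11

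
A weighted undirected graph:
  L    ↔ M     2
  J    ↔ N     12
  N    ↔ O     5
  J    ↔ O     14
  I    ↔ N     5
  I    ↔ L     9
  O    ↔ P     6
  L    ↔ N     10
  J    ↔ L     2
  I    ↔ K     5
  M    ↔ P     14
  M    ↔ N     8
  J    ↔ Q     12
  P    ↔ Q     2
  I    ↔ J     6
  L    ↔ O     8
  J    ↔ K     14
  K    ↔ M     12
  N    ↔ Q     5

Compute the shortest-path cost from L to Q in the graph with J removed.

Checking several routes:
L - M - N - Q: 2 + 8 + 5 = 15
L - O - N - Q: 8 + 5 + 5 = 18
L - M - P - Q: 2 + 14 + 2 = 18
L - I - N - Q: 9 + 5 + 5 = 19
L - N - Q: 10 + 5 = 15
L - O - P - Q: 8 + 6 + 2 = 16
The minimum is 15.

15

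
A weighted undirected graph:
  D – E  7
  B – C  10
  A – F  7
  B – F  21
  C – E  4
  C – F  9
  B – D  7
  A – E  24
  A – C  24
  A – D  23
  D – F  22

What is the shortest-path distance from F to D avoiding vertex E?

22

Checking several routes:
F→B→D: 21 + 7 = 28
F→D: 22
F→A→C→B→D: 7 + 24 + 10 + 7 = 48
F→C→B→D: 9 + 10 + 7 = 26
F→C→A→D: 9 + 24 + 23 = 56
F→A→D: 7 + 23 = 30
Best route has total 22.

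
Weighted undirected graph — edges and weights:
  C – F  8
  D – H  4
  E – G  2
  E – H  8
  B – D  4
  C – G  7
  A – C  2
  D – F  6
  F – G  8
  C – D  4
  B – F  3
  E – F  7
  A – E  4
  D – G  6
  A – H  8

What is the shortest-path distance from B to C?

Checking several routes:
B -> F -> C: 3 + 8 = 11
B -> F -> E -> A -> C: 3 + 7 + 4 + 2 = 16
B -> F -> D -> C: 3 + 6 + 4 = 13
B -> D -> C: 4 + 4 = 8
The minimum is 8.

8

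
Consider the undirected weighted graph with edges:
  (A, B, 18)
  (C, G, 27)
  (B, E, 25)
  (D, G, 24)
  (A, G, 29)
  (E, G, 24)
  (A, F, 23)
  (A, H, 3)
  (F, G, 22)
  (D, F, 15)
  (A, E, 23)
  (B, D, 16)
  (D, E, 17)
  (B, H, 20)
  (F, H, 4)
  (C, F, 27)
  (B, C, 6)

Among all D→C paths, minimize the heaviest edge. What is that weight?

16

Comparing a few candidate routes:
D→F→H→B→C: max(15, 4, 20, 6) = 20
D→F→H→A→B→C: max(15, 4, 3, 18, 6) = 18
D→B→C: max(16, 6) = 16
Best route has worst link 16.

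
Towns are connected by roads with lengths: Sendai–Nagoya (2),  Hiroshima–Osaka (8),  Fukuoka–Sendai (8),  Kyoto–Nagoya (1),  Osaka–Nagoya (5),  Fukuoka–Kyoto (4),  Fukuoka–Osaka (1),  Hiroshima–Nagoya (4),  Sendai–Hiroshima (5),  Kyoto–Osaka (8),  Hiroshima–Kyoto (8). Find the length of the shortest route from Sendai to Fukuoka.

A few of the Sendai→Fukuoka routes:
Sendai→Nagoya→Osaka→Fukuoka: 2 + 5 + 1 = 8
Sendai→Nagoya→Kyoto→Fukuoka: 2 + 1 + 4 = 7
Sendai→Fukuoka: 8
The minimum is 7.

7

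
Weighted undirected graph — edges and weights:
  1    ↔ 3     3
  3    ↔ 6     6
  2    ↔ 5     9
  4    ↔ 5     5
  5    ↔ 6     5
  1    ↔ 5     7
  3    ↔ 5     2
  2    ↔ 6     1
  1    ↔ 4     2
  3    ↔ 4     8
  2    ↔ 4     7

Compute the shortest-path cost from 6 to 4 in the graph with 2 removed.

10

A few of the 6→4 routes:
6-5-4: 5 + 5 = 10
6-3-1-4: 6 + 3 + 2 = 11
6-5-3-1-4: 5 + 2 + 3 + 2 = 12
6-3-5-4: 6 + 2 + 5 = 13
Best route has total 10.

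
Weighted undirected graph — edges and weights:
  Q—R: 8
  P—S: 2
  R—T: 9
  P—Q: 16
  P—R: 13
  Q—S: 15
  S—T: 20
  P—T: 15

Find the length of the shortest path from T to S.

17

Checking several routes:
T→P→S: 15 + 2 = 17
T→S: 20
T→P→Q→S: 15 + 16 + 15 = 46
T→R→Q→S: 9 + 8 + 15 = 32
T→R→P→S: 9 + 13 + 2 = 24
T→R→Q→P→S: 9 + 8 + 16 + 2 = 35
Shortest: 17.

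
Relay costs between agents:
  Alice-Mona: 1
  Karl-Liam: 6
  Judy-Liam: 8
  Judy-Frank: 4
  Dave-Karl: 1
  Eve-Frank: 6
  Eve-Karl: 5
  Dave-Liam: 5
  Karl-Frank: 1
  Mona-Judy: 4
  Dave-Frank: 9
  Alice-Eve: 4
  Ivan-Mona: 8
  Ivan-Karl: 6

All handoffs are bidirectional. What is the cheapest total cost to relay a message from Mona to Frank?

8

A few of the Mona→Frank routes:
Mona -> Alice -> Eve -> Frank: 1 + 4 + 6 = 11
Mona -> Alice -> Eve -> Karl -> Frank: 1 + 4 + 5 + 1 = 11
Mona -> Judy -> Frank: 4 + 4 = 8
The minimum is 8.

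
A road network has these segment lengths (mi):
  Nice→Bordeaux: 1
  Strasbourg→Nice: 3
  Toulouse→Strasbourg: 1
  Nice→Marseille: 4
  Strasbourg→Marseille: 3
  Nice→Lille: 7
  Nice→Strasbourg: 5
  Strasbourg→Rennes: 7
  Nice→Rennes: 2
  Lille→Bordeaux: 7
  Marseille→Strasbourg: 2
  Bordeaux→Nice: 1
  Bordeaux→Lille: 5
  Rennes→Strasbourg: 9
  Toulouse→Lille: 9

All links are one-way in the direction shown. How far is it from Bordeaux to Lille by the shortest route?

5

Paths from Bordeaux to Lille:
Bordeaux→Nice→Lille: 1 + 7 = 8
Bordeaux→Lille: 5
Best route has total 5 mi.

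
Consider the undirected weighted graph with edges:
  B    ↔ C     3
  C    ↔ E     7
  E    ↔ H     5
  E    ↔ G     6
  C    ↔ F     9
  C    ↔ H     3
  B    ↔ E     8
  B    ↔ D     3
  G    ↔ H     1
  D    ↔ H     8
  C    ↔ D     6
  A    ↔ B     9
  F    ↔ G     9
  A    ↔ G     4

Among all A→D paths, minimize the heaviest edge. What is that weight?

4

Some routes from A to D:
A - G - H - C - B - D: max(4, 1, 3, 3, 3) = 4
A - G - H - C - D: max(4, 1, 3, 6) = 6
A - G - E - H - C - B - D: max(4, 6, 5, 3, 3, 3) = 6
Best route has worst link 4.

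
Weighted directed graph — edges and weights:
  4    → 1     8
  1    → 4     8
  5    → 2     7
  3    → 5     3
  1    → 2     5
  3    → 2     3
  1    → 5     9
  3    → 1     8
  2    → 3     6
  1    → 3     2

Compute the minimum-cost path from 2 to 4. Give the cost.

22

Paths from 2 to 4:
2 -> 3 -> 1 -> 4: 6 + 8 + 8 = 22
Shortest: 22.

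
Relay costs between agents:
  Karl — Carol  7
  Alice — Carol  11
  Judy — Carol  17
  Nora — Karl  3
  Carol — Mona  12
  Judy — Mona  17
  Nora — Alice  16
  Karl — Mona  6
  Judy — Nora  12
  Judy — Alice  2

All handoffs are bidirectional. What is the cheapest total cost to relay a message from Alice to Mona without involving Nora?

19

Some routes from Alice to Mona avoiding Nora:
Alice -> Carol -> Mona: 11 + 12 = 23
Alice -> Carol -> Karl -> Mona: 11 + 7 + 6 = 24
Alice -> Judy -> Mona: 2 + 17 = 19
Alice -> Judy -> Carol -> Mona: 2 + 17 + 12 = 31
Shortest: 19.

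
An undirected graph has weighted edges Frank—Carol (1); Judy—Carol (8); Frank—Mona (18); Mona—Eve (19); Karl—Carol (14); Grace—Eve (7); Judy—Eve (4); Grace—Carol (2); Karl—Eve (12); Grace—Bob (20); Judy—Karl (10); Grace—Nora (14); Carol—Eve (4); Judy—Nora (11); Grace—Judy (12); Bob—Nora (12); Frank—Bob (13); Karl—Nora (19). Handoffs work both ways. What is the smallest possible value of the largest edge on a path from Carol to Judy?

A few of the Carol→Judy routes:
Carol-Grace-Judy: max(2, 12) = 12
Carol-Eve-Judy: max(4, 4) = 4
Carol-Grace-Eve-Judy: max(2, 7, 4) = 7
Carol-Judy: max(8) = 8
Best route has worst link 4.

4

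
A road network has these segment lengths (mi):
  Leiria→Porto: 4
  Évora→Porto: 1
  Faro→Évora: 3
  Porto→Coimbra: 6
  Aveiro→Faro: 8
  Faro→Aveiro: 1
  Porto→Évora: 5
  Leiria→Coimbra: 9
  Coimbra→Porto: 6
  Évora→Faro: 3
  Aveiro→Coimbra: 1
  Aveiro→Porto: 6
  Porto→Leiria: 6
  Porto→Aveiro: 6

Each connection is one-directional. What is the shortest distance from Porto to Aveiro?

6

Routes from Porto to Aveiro:
Porto - Évora - Faro - Aveiro: 5 + 3 + 1 = 9
Porto - Aveiro: 6
Best route has total 6 mi.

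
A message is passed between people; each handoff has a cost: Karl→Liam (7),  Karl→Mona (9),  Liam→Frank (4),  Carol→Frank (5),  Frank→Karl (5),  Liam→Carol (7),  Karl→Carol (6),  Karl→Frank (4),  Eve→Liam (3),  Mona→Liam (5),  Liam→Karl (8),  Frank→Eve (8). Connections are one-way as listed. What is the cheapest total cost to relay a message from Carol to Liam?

Paths from Carol to Liam:
Carol → Frank → Karl → Mona → Liam: 5 + 5 + 9 + 5 = 24
Carol → Frank → Eve → Liam: 5 + 8 + 3 = 16
Carol → Frank → Karl → Liam: 5 + 5 + 7 = 17
Shortest: 16.

16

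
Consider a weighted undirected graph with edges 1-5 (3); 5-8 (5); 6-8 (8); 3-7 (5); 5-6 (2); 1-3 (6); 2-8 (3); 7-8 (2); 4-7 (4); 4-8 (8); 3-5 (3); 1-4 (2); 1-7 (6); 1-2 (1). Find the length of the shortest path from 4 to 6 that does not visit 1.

13

A few of the 4→6 routes:
4→7→8→6: 4 + 2 + 8 = 14
4→8→5→6: 8 + 5 + 2 = 15
4→7→8→5→6: 4 + 2 + 5 + 2 = 13
4→7→3→5→6: 4 + 5 + 3 + 2 = 14
4→8→6: 8 + 8 = 16
Shortest: 13.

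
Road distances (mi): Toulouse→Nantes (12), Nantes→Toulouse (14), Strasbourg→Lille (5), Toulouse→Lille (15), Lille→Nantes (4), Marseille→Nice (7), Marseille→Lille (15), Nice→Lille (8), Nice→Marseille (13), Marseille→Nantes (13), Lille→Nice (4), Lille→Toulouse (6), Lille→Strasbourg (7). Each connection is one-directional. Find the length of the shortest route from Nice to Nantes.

Comparing a few candidate routes:
Nice - Marseille - Nantes: 13 + 13 = 26
Nice - Marseille - Lille - Nantes: 13 + 15 + 4 = 32
Nice - Lille - Toulouse - Nantes: 8 + 6 + 12 = 26
Nice - Lille - Nantes: 8 + 4 = 12
Shortest: 12 mi.

12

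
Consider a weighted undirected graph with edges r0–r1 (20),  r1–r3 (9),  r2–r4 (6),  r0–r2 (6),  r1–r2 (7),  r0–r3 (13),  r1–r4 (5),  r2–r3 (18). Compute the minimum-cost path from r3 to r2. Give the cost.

16

A few of the r3→r2 routes:
r3→r0→r2: 13 + 6 = 19
r3→r1→r2: 9 + 7 = 16
r3→r1→r0→r2: 9 + 20 + 6 = 35
r3→r1→r4→r2: 9 + 5 + 6 = 20
r3→r2: 18
Best route has total 16.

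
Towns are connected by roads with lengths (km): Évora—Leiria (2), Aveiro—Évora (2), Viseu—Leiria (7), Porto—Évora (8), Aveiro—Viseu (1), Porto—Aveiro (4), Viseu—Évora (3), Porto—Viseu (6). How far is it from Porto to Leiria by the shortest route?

8

Comparing a few candidate routes:
Porto-Viseu-Évora-Leiria: 6 + 3 + 2 = 11
Porto-Aveiro-Viseu-Évora-Leiria: 4 + 1 + 3 + 2 = 10
Porto-Évora-Leiria: 8 + 2 = 10
Porto-Aveiro-Évora-Leiria: 4 + 2 + 2 = 8
Best route has total 8 km.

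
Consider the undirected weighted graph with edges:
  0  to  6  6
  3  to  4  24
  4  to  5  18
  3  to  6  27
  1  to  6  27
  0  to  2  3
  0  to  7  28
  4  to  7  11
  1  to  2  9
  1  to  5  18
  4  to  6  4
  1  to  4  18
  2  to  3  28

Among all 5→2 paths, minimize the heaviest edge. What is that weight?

Some routes from 5 to 2:
5-4-6-0-2: max(18, 4, 6, 3) = 18
5-1-2: max(18, 9) = 18
5-4-1-2: max(18, 18, 9) = 18
5-4-6-1-2: max(18, 4, 27, 9) = 27
5-1-4-6-0-2: max(18, 18, 4, 6, 3) = 18
Smallest bottleneck: 18.

18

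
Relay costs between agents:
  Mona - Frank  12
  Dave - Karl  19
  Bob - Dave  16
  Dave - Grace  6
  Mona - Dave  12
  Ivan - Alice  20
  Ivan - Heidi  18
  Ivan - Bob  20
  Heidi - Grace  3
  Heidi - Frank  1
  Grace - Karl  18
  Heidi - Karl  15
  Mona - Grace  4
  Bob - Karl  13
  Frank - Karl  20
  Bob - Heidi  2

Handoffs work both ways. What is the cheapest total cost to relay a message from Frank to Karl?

16

Some routes from Frank to Karl:
Frank→Heidi→Karl: 1 + 15 = 16
Frank→Karl: 20
Frank→Heidi→Grace→Dave→Karl: 1 + 3 + 6 + 19 = 29
Frank→Heidi→Bob→Karl: 1 + 2 + 13 = 16
Frank→Heidi→Grace→Karl: 1 + 3 + 18 = 22
The minimum is 16.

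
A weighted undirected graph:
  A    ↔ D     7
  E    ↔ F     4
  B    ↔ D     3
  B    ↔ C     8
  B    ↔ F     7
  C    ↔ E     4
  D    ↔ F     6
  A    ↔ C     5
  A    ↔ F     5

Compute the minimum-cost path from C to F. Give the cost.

8

Some routes from C to F:
C→A→F: 5 + 5 = 10
C→E→F: 4 + 4 = 8
C→B→F: 8 + 7 = 15
Shortest: 8.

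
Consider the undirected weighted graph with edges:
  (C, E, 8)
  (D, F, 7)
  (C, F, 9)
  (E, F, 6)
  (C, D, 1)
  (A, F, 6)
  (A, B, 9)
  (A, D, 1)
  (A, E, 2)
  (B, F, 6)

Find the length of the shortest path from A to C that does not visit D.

Routes from A to C avoiding D:
A -> F -> C: 6 + 9 = 15
A -> E -> F -> C: 2 + 6 + 9 = 17
A -> B -> F -> E -> C: 9 + 6 + 6 + 8 = 29
A -> F -> E -> C: 6 + 6 + 8 = 20
A -> B -> F -> C: 9 + 6 + 9 = 24
A -> E -> C: 2 + 8 = 10
The minimum is 10.

10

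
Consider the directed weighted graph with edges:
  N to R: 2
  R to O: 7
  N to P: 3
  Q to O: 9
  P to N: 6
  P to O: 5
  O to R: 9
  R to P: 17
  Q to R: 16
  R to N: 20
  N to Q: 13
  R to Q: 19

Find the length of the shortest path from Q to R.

Paths from Q to R:
Q -> O -> R: 9 + 9 = 18
Q -> R: 16
Shortest: 16.

16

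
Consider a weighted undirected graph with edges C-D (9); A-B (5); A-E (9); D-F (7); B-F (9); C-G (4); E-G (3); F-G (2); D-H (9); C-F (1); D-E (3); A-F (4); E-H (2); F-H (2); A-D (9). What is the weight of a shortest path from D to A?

9

A few of the D→A routes:
D → A: 9
D → E → G → F → A: 3 + 3 + 2 + 4 = 12
D → F → A: 7 + 4 = 11
D → E → H → F → A: 3 + 2 + 2 + 4 = 11
D → E → A: 3 + 9 = 12
Shortest: 9.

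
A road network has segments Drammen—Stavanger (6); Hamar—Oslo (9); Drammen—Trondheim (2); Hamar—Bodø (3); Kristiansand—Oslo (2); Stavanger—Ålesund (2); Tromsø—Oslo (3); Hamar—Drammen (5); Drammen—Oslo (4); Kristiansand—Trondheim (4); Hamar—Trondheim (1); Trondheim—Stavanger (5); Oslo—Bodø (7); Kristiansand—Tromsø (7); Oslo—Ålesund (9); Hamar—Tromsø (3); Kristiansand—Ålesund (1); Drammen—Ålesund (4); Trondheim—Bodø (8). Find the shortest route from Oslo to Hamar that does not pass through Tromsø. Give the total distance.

Some routes from Oslo to Hamar avoiding Tromsø:
Oslo-Hamar: 9
Oslo-Drammen-Hamar: 4 + 5 = 9
Oslo-Drammen-Trondheim-Hamar: 4 + 2 + 1 = 7
Oslo-Kristiansand-Trondheim-Hamar: 2 + 4 + 1 = 7
Shortest: 7 mi.

7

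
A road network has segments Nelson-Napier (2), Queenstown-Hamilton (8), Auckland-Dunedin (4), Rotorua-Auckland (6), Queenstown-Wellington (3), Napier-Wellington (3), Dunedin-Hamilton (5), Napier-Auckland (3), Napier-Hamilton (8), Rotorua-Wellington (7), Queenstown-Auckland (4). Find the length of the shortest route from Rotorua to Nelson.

11

Checking several routes:
Rotorua-Wellington-Napier-Nelson: 7 + 3 + 2 = 12
Rotorua-Auckland-Napier-Nelson: 6 + 3 + 2 = 11
Rotorua-Auckland-Queenstown-Wellington-Napier-Nelson: 6 + 4 + 3 + 3 + 2 = 18
Rotorua-Wellington-Queenstown-Auckland-Napier-Nelson: 7 + 3 + 4 + 3 + 2 = 19
The minimum is 11.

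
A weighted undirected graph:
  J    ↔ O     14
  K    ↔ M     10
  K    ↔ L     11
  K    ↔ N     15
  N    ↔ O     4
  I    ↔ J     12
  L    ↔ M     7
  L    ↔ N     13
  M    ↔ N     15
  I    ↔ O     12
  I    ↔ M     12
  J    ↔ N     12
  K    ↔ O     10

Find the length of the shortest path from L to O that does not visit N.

Comparing a few candidate routes:
L - M - I - O: 7 + 12 + 12 = 31
L - K - O: 11 + 10 = 21
L - M - K - O: 7 + 10 + 10 = 27
Shortest: 21.

21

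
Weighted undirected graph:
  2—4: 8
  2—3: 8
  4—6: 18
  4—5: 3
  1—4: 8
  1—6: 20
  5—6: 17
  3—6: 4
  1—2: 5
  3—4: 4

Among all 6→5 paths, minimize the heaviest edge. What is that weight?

Some routes from 6 to 5:
6 -> 3 -> 4 -> 5: max(4, 4, 3) = 4
6 -> 3 -> 2 -> 4 -> 5: max(4, 8, 8, 3) = 8
6 -> 3 -> 2 -> 1 -> 4 -> 5: max(4, 8, 5, 8, 3) = 8
Smallest bottleneck: 4.

4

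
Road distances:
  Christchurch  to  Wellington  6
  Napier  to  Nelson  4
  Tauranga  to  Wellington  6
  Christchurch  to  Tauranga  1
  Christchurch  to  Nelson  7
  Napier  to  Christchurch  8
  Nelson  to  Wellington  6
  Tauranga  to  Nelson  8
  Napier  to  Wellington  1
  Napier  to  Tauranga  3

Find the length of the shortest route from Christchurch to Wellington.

Comparing a few candidate routes:
Christchurch -> Nelson -> Wellington: 7 + 6 = 13
Christchurch -> Wellington: 6
Christchurch -> Nelson -> Napier -> Wellington: 7 + 4 + 1 = 12
Christchurch -> Tauranga -> Wellington: 1 + 6 = 7
Christchurch -> Napier -> Wellington: 8 + 1 = 9
Christchurch -> Tauranga -> Napier -> Wellington: 1 + 3 + 1 = 5
Best route has total 5.

5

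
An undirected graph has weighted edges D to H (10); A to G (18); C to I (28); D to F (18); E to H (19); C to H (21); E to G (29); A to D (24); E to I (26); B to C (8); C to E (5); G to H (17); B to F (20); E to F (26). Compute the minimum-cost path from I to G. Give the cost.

55

A few of the I→G routes:
I→E→G: 26 + 29 = 55
I→E→H→G: 26 + 19 + 17 = 62
I→C→E→G: 28 + 5 + 29 = 62
I→E→C→H→G: 26 + 5 + 21 + 17 = 69
I→C→H→G: 28 + 21 + 17 = 66
I→C→E→H→G: 28 + 5 + 19 + 17 = 69
The minimum is 55.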